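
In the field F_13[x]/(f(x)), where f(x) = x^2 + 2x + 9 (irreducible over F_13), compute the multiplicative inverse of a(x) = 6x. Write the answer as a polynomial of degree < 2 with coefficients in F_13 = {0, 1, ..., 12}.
a(x)^(-1) ≡ 6x + 12 (mod f(x))

Since f is irreducible over F_13, F_13[x]/(f) is a field and a(x) ≠ 0 has an inverse. Apply the extended Euclidean algorithm to f(x) and a(x) in F_13[x]: f(x) = (11x + 9)·a(x) + (9). The last nonzero remainder is the constant 9 = gcd(f, a) in F_13. Back-substituting through the division chain expresses 9 = s(x)·a(x) + t(x)·f(x) with s(x) ≡ 2x + 4 (mod f), so (2x + 4)·a(x) ≡ 9 (mod f). Multiplying by 9^(-1) ≡ 3 in F_13 gives a(x)^(-1) ≡ 3·(2x + 4) ≡ 6x + 12 (mod f). Check: (6x)·(6x + 12) = 10x^2 + 7x ≡ 1 (mod x^2 + 2x + 9).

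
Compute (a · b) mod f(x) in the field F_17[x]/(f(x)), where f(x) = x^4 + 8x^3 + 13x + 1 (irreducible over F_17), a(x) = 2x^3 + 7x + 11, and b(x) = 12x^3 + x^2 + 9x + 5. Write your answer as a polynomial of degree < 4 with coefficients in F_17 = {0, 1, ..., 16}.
a · b ≡ 2x^3 + 4x^2 + 12x + 14 (mod f(x))

Multiply in F_17[x]: a(x)·b(x) = (2x^3 + 7x + 11)·(12x^3 + x^2 + 9x + 5) = 7x^6 + 2x^5 + 13x^3 + 6x^2 + 15x + 4. This has degree ≥ 4, so divide by f(x) over F_17: 7x^6 + 2x^5 + 13x^3 + 6x^2 + 15x + 4 = (7x^2 + 14x + 7)·(x^4 + 8x^3 + 13x + 1) + (2x^3 + 4x^2 + 12x + 14). Hence a·b ≡ 2x^3 + 4x^2 + 12x + 14 (mod f). (F_17[x]/(f) is a field with 17^4 = 83521 elements since f is irreducible of degree 4.)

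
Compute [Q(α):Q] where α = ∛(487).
[Q(α):Q] = 3

The minimal polynomial of α is x^3 - 487, irreducible over Q since 487 is not a perfect cube (so x^3 - 487 has no rational root). Hence [Q(α):Q] = deg(m_α) = 3.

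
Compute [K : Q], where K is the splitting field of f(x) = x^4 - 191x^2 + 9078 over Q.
[K : Q] = 4

Solving the quadratic in x^2: x^2 = (191 ± √(191^2 - 4·9078))/2 = (191 ± √169)/2 = (191 ± 13)/2, giving x^2 = 89 or x^2 = 102. So f(x) = (x^2 - 89)(x^2 - 102) and the roots of f are ±√89, ±√102. Hence the splitting field is K = Q(√89, √102). Since 89 and 102 are distinct squarefree integers > 1, their product 9078 is not a perfect square, so √102 ∉ Q(√89). By the tower law [K:Q] = [Q(√89,√102):Q(√89)] · [Q(√89):Q] = 2 · 2 = 4.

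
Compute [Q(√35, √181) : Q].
[Q(√35, √181) : Q] = 4

[Q(√35):Q] = 2 (min poly x^2 - 35, irreducible since 35 is squarefree > 1). For the top step, suppose √181 ∈ Q(√35), say √181 = c + d√35 with c, d ∈ Q. Squaring: 181 = c^2 + 35d^2 + 2cd√35. Since √35 ∉ Q this forces 2cd = 0. If d = 0 then √181 = c ∈ Q, contradicting 181 squarefree > 1. If c = 0 then 181 = 35d^2, so 35·181 = (35d)^2 is a perfect square in Q — but 35·181 = 6335 is not a perfect square (since 35 and 181 are distinct squarefree integers). Contradiction. Hence √181 ∉ Q(√35), so x^2 - 181 stays irreducible over Q(√35) and [Q(√35, √181) : Q(√35)] = 2. By the tower law, [Q(√35, √181) : Q] = 2 · 2 = 4.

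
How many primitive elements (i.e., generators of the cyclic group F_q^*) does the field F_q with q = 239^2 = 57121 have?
There are φ(57120) = 12288 primitive elements

F_q^* is cyclic of order q - 1 = 57120. A cyclic group of order m has exactly φ(m) generators. Here m = 57120 = 2^5 · 3 · 5 · 7 · 17, so the number of primitive elements is φ(57120) = 12288.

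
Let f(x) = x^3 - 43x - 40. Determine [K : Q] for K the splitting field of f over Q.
[K : Q] = 6

By the rational root test, any rational root of the monic integer polynomial f(x) = x^3 - 43x - 40 must be an integer dividing the constant term -40, i.e. one of ±{1, 2, 4, 5, 8, 10, 20, 40}. Evaluating: f(1) = -82, f(-1) = 2, f(2) = -118, f(-2) = 38, f(4) = -148, f(-4) = 68, f(5) = -130, f(-5) = 50, f(8) = 128, f(-8) = -208, f(10) = 530, f(-10) = -610, f(20) = 7100, f(-20) = -7180, f(40) = 62240, f(-40) = -62320; none is 0, so f has no rational root and is therefore irreducible over Q (a cubic with no linear factor over a field is irreducible). For an irreducible cubic, the Galois group is A_3 or S_3 according as the discriminant disc(f) = -4a^3 - 27b^2 = -4·(-43)^3 - 27·(-40)^2 = 274828 is or is not a square in Q. Here disc(f) = 274828 is not a perfect square in Q, so the Galois group of f over Q is not contained in A_3 and must be all of S_3. The splitting field has degree |S_3| = 6 over Q, so [K : Q] = 6.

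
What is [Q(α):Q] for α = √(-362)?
[Q(α):Q] = 2

[Q(α):Q] equals the degree of the minimal polynomial of α. Here α^2 = -362 and x^2 + 362 is irreducible (d = -362 is squarefree, ≠ 1, hence not a square), so deg(m_α) = 2. Thus [Q(α):Q] = 2.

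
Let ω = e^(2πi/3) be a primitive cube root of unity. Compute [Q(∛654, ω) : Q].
[Q(∛654, ω) : Q] = 6

[Q(∛654):Q] = 3 (min poly x^3 - 654, irreducible since 654 is not a perfect cube). [Q(ω):Q] = 2 (min poly x^2 + x + 1). Since Q(∛654) ⊂ R and ω ∉ R, we have ω ∉ Q(∛654), so x^2 + x + 1 remains irreducible over Q(∛654) and [Q(∛654, ω) : Q(∛654)] = 2. By the tower law, [Q(∛654, ω) : Q] = 3 · 2 = 6. (In fact Q(∛654, ω) is the splitting field of x^3 - 654 over Q.)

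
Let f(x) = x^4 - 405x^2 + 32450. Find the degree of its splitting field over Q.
[K : Q] = 4

Solving the quadratic in x^2: x^2 = (405 ± √(405^2 - 4·32450))/2 = (405 ± √34225)/2 = (405 ± 185)/2, giving x^2 = 110 or x^2 = 295. So f(x) = (x^2 - 110)(x^2 - 295) and the roots of f are ±√110, ±√295. Hence the splitting field is K = Q(√110, √295). Since 110 and 295 are distinct squarefree integers > 1, their product 32450 is not a perfect square, so √295 ∉ Q(√110). By the tower law [K:Q] = [Q(√110,√295):Q(√110)] · [Q(√110):Q] = 2 · 2 = 4.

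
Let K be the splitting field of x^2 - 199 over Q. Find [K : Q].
[K : Q] = 2

f(x) = x^2 - 199 factors as (x - √199)(x + √199). The splitting field is K = Q(√199). Since 199 is squarefree and > 1, it is not a perfect square, so x^2 - 199 is irreducible over Q and [Q(√199) : Q] = 2. Hence [K : Q] = 2.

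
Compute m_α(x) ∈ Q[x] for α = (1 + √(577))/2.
m_α(x) = x^2 - x - 144

From 2α - 1 = √(577), squaring gives (2α - 1)^2 = 577, i.e. 4α^2 - 4α + 1 = 577, so α^2 - α + (1 - 577)/4 = 0. Since 577 ≡ 1 (mod 4), (1 - 577)/4 = -144 ∈ Z. The polynomial x^2 - x - 144 has discriminant 1 - 4·(-144) = 577, which is not a perfect square in Q (d = 577 is squarefree and ≠ 1), so x^2 - x - 144 is irreducible over Q. It is the minimal polynomial of α.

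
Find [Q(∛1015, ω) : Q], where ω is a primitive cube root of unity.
[Q(∛1015, ω) : Q] = 6

[Q(∛1015):Q] = 3 (min poly x^3 - 1015, irreducible since 1015 is not a perfect cube). [Q(ω):Q] = 2 (min poly x^2 + x + 1). Since Q(∛1015) ⊂ R and ω ∉ R, we have ω ∉ Q(∛1015), so x^2 + x + 1 remains irreducible over Q(∛1015) and [Q(∛1015, ω) : Q(∛1015)] = 2. By the tower law, [Q(∛1015, ω) : Q] = 3 · 2 = 6. (In fact Q(∛1015, ω) is the splitting field of x^3 - 1015 over Q.)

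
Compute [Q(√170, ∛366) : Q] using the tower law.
[Q(√170, ∛366) : Q] = 6

Let L = Q(√170, ∛366). Since Q(√170) ⊂ L and [Q(√170):Q] = 2, the tower law gives 2 | [L:Q]. Likewise Q(∛366) ⊂ L with [Q(∛366):Q] = 3 (because 366 is not a perfect cube), so 3 | [L:Q]. As gcd(2,3) = 1, [L:Q] is divisible by 6. Conversely L is generated over Q by √170 and ∛366, so [L:Q] ≤ 2·3 = 6. Therefore [Q(√170, ∛366) : Q] = 6.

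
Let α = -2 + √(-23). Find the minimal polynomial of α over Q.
m_α(x) = x^2 + 4x + 27

From α + 2 = √(-23), squaring gives (α + 2)^2 = -23, i.e. α^2 + 4α + 4 = -23, so α^2 + 4α + 27 = 0. The discriminant of x^2 + 4x + 27 is (4)^2 - 4·(27) = 16 - 108 = -92, and 4·(-23) is not a perfect square in Q since -23 is squarefree and ≠ 1. Hence x^2 + 4x + 27 is irreducible over Q and is the minimal polynomial of α.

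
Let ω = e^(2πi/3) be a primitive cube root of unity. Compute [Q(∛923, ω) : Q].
[Q(∛923, ω) : Q] = 6

[Q(∛923):Q] = 3 (min poly x^3 - 923, irreducible since 923 is not a perfect cube). [Q(ω):Q] = 2 (min poly x^2 + x + 1). Since Q(∛923) ⊂ R and ω ∉ R, we have ω ∉ Q(∛923), so x^2 + x + 1 remains irreducible over Q(∛923) and [Q(∛923, ω) : Q(∛923)] = 2. By the tower law, [Q(∛923, ω) : Q] = 3 · 2 = 6. (In fact Q(∛923, ω) is the splitting field of x^3 - 923 over Q.)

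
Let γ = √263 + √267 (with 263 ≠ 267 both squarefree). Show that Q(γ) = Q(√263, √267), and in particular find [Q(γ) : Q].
[Q(γ) : Q] = 4 (equivalently, Q(γ) = Q(√263, √267))

Obviously Q(γ) ⊆ Q(√263, √267), and [Q(√263, √267):Q] = 4 (since 263, 267 are distinct squarefree integers > 1 with 70221 not a perfect square). To show equality we compute the minimal polynomial of γ. From γ = √263 + √267: γ^2 = 263 + 2√(70221) + 267 = 530 + 2√(70221), so γ^2 - 530 = 2√(70221); squaring, (γ^2 - 530)^2 = 4·70221, i.e. γ^4 - 1060γ^2 + 280900 - 280884 = 0, i.e. γ^4 - 1060γ^2 + 16 = 0. So γ is a root of x^4 - 1060x^2 + 16. This polynomial is irreducible over Q: it has no rational root (each ±√263 ± √267 is irrational), and any factorization into two quadratics over Q would force √(70221) ∈ Q (pairing opposite roots) or √263, √267 ∈ Q (other pairings), all impossible. Hence [Q(γ):Q] = 4 = [Q(√263, √267):Q], so Q(γ) = Q(√263, √267).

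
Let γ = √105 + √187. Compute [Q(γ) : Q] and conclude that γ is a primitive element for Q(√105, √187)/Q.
[Q(γ) : Q] = 4 (equivalently, Q(γ) = Q(√105, √187))

Obviously Q(γ) ⊆ Q(√105, √187), and [Q(√105, √187):Q] = 4 (since 105, 187 are distinct squarefree integers > 1 with 19635 not a perfect square). To show equality we compute the minimal polynomial of γ. From γ = √105 + √187: γ^2 = 105 + 2√(19635) + 187 = 292 + 2√(19635), so γ^2 - 292 = 2√(19635); squaring, (γ^2 - 292)^2 = 4·19635, i.e. γ^4 - 584γ^2 + 85264 - 78540 = 0, i.e. γ^4 - 584γ^2 + 6724 = 0. So γ is a root of x^4 - 584x^2 + 6724. This polynomial is irreducible over Q: it has no rational root (each ±√105 ± √187 is irrational), and any factorization into two quadratics over Q would force √(19635) ∈ Q (pairing opposite roots) or √105, √187 ∈ Q (other pairings), all impossible. Hence [Q(γ):Q] = 4 = [Q(√105, √187):Q], so Q(γ) = Q(√105, √187).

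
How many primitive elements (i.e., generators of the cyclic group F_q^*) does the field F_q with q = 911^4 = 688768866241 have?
There are φ(688768866240) = 129313013760 primitive elements

F_q^* is cyclic of order q - 1 = 688768866240. A cyclic group of order m has exactly φ(m) generators. Here m = 688768866240 = 2^6 · 3 · 5 · 7 · 13 · 19 · 29 · 41 · 349, so the number of primitive elements is φ(688768866240) = 129313013760.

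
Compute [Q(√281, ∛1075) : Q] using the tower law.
[Q(√281, ∛1075) : Q] = 6

Let L = Q(√281, ∛1075). Since Q(√281) ⊂ L and [Q(√281):Q] = 2, the tower law gives 2 | [L:Q]. Likewise Q(∛1075) ⊂ L with [Q(∛1075):Q] = 3 (because 1075 is not a perfect cube), so 3 | [L:Q]. As gcd(2,3) = 1, [L:Q] is divisible by 6. Conversely L is generated over Q by √281 and ∛1075, so [L:Q] ≤ 2·3 = 6. Therefore [Q(√281, ∛1075) : Q] = 6.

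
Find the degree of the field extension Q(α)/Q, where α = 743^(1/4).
[Q(α):Q] = 4

α is a root of x^4 - 743. By Eisenstein's criterion at the prime p = 743 (which divides the constant term 743 but p^2 = 552049 does not, since 743 is squarefree), x^4 - 743 is irreducible over Q. Hence [Q(α):Q] = 4.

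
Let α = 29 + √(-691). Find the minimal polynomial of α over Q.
m_α(x) = x^2 - 58x + 1532

From α - 29 = √(-691), squaring gives (α - 29)^2 = -691, i.e. α^2 - 58α + 841 = -691, so α^2 - 58α + 1532 = 0. The discriminant of x^2 - 58x + 1532 is (-58)^2 - 4·(1532) = 3364 - 6128 = -2764, and 4·(-691) is not a perfect square in Q since -691 is squarefree and ≠ 1. Hence x^2 - 58x + 1532 is irreducible over Q and is the minimal polynomial of α.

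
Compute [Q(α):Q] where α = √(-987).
[Q(α):Q] = 2

[Q(α):Q] equals the degree of the minimal polynomial of α. Here α^2 = -987 and x^2 + 987 is irreducible (d = -987 is squarefree, ≠ 1, hence not a square), so deg(m_α) = 2. Thus [Q(α):Q] = 2.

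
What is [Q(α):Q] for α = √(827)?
[Q(α):Q] = 2

[Q(α):Q] equals the degree of the minimal polynomial of α. Here α^2 = 827 and x^2 - 827 is irreducible (d = 827 is squarefree, ≠ 1, hence not a square), so deg(m_α) = 2. Thus [Q(α):Q] = 2.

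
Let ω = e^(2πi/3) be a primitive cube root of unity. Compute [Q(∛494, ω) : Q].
[Q(∛494, ω) : Q] = 6

[Q(∛494):Q] = 3 (min poly x^3 - 494, irreducible since 494 is not a perfect cube). [Q(ω):Q] = 2 (min poly x^2 + x + 1). Since Q(∛494) ⊂ R and ω ∉ R, we have ω ∉ Q(∛494), so x^2 + x + 1 remains irreducible over Q(∛494) and [Q(∛494, ω) : Q(∛494)] = 2. By the tower law, [Q(∛494, ω) : Q] = 3 · 2 = 6. (In fact Q(∛494, ω) is the splitting field of x^3 - 494 over Q.)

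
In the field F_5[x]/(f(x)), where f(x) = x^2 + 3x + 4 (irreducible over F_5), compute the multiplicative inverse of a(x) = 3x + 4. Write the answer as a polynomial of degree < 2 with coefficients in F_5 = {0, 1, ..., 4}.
a(x)^(-1) ≡ 2x (mod f(x))

Since f is irreducible over F_5, F_5[x]/(f) is a field and a(x) ≠ 0 has an inverse. Apply the extended Euclidean algorithm to f(x) and a(x) in F_5[x]: f(x) = (2x)·a(x) + (4). The last nonzero remainder is the constant 4 = gcd(f, a) in F_5. Back-substituting through the division chain expresses 4 = s(x)·a(x) + t(x)·f(x) with s(x) ≡ 3x (mod f), so (3x)·a(x) ≡ 4 (mod f). Multiplying by 4^(-1) ≡ 4 in F_5 gives a(x)^(-1) ≡ 4·(3x) ≡ 2x (mod f). Check: (3x + 4)·(2x) = x^2 + 3x ≡ 1 (mod x^2 + 3x + 4).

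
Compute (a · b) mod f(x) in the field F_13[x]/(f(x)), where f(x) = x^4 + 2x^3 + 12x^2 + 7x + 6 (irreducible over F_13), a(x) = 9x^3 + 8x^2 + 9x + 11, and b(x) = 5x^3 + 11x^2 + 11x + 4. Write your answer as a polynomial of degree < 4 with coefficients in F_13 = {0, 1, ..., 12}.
a · b ≡ 5x^3 + x + 10 (mod f(x))

Multiply in F_13[x]: a(x)·b(x) = (9x^3 + 8x^2 + 9x + 11)·(5x^3 + 11x^2 + 11x + 4) = 6x^6 + 9x^5 + 11x^4 + 5x^3 + 5x^2 + x + 5. This has degree ≥ 4, so divide by f(x) over F_13: 6x^6 + 9x^5 + 11x^4 + 5x^3 + 5x^2 + x + 5 = (6x^2 + 10x + 10)·(x^4 + 2x^3 + 12x^2 + 7x + 6) + (5x^3 + x + 10). Hence a·b ≡ 5x^3 + x + 10 (mod f). (F_13[x]/(f) is a field with 13^4 = 28561 elements since f is irreducible of degree 4.)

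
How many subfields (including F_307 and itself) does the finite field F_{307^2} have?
F_{307^2} has 2 subfields

The subfields of F_{p^n} are exactly the fields F_{p^d} for d | n (each is the fixed field of the unique index-d subgroup of Gal(F_{p^n}/F_p) ≅ Z/nZ). The divisors of n = 2 are {1, 2}, giving 2 subfields: F_{307^1}, F_{307^2}.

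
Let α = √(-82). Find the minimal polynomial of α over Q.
m_α(x) = x^2 + 82

α satisfies α^2 + 82 = 0, so x^2 + 82 annihilates α. Since d = -82 is squarefree and ≠ 1, it is not a perfect square in Q, so x^2 + 82 has no rational root and is therefore irreducible over Q (a degree-2 polynomial over a field is irreducible iff it has no root). Hence m_α(x) = x^2 + 82.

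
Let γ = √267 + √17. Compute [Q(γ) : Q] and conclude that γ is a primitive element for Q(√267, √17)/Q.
[Q(γ) : Q] = 4 (equivalently, Q(γ) = Q(√267, √17))

Obviously Q(γ) ⊆ Q(√267, √17), and [Q(√267, √17):Q] = 4 (since 267, 17 are distinct squarefree integers > 1 with 4539 not a perfect square). To show equality we compute the minimal polynomial of γ. From γ = √267 + √17: γ^2 = 267 + 2√(4539) + 17 = 284 + 2√(4539), so γ^2 - 284 = 2√(4539); squaring, (γ^2 - 284)^2 = 4·4539, i.e. γ^4 - 568γ^2 + 80656 - 18156 = 0, i.e. γ^4 - 568γ^2 + 62500 = 0. So γ is a root of x^4 - 568x^2 + 62500. This polynomial is irreducible over Q: it has no rational root (each ±√267 ± √17 is irrational), and any factorization into two quadratics over Q would force √(4539) ∈ Q (pairing opposite roots) or √267, √17 ∈ Q (other pairings), all impossible. Hence [Q(γ):Q] = 4 = [Q(√267, √17):Q], so Q(γ) = Q(√267, √17).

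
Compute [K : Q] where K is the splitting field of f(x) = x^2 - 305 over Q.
[K : Q] = 2

f(x) = x^2 - 305 factors as (x - √305)(x + √305). The splitting field is K = Q(√305). Since 305 is squarefree and > 1, it is not a perfect square, so x^2 - 305 is irreducible over Q and [Q(√305) : Q] = 2. Hence [K : Q] = 2.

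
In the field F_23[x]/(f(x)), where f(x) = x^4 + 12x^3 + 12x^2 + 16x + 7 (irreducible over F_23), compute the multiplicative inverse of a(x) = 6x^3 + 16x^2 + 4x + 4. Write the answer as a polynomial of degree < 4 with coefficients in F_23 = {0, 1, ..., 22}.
a(x)^(-1) ≡ 14x^3 + 16x + 22 (mod f(x))

Since f is irreducible over F_23, F_23[x]/(f) is a field and a(x) ≠ 0 has an inverse. Apply the extended Euclidean algorithm to f(x) and a(x) in F_23[x]: f(x) = (4x + 22)·a(x) + (12x^2 + 4x + 11);  a(x) = (12x + 5)·(12x^2 + 4x + 11) + (13x + 18);  (12x^2 + 4x + 11) = (8x + 14)·(13x + 18) + (12). The last nonzero remainder is the constant 12 = gcd(f, a) in F_23. Back-substituting through the division chain expresses 12 = s(x)·a(x) + t(x)·f(x) with s(x) ≡ 7x^3 + 8x + 11 (mod f), so (7x^3 + 8x + 11)·a(x) ≡ 12 (mod f). Multiplying by 12^(-1) ≡ 2 in F_23 gives a(x)^(-1) ≡ 2·(7x^3 + 8x + 11) ≡ 14x^3 + 16x + 22 (mod f). Check: (6x^3 + 16x^2 + 4x + 4)·(14x^3 + 16x + 22) = 15x^6 + 17x^5 + 14x^4 + 7x^3 + 2x^2 + 14x + 19 ≡ 1 (mod x^4 + 12x^3 + 12x^2 + 16x + 7).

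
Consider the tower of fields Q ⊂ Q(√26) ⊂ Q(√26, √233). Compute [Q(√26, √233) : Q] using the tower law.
[Q(√26, √233) : Q] = 4

[Q(√26):Q] = 2 (min poly x^2 - 26, irreducible since 26 is squarefree > 1). For the top step, suppose √233 ∈ Q(√26), say √233 = c + d√26 with c, d ∈ Q. Squaring: 233 = c^2 + 26d^2 + 2cd√26. Since √26 ∉ Q this forces 2cd = 0. If d = 0 then √233 = c ∈ Q, contradicting 233 squarefree > 1. If c = 0 then 233 = 26d^2, so 26·233 = (26d)^2 is a perfect square in Q — but 26·233 = 6058 is not a perfect square (since 26 and 233 are distinct squarefree integers). Contradiction. Hence √233 ∉ Q(√26), so x^2 - 233 stays irreducible over Q(√26) and [Q(√26, √233) : Q(√26)] = 2. By the tower law, [Q(√26, √233) : Q] = 2 · 2 = 4.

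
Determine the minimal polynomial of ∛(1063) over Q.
m_α(x) = x^3 - 1063

α satisfies α^3 = 1063, so x^3 - 1063 annihilates α. By the rational root test, a rational root p/q (in lowest terms) of x^3 - 1063 would satisfy p^3 = 1063 q^3, forcing q = 1 and p^3 = 1063; but 1063 is not a perfect cube, contradiction. A monic cubic over Q with no rational root is irreducible (any nontrivial factorization would include a linear factor). Hence x^3 - 1063 is the minimal polynomial of α, and in particular [Q(α):Q] = 3.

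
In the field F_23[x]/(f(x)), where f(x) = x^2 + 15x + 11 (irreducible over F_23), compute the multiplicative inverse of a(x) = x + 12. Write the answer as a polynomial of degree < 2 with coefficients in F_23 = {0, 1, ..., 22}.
a(x)^(-1) ≡ 12x + 13 (mod f(x))

Since f is irreducible over F_23, F_23[x]/(f) is a field and a(x) ≠ 0 has an inverse. Apply the extended Euclidean algorithm to f(x) and a(x) in F_23[x]: f(x) = (x + 3)·a(x) + (21). The last nonzero remainder is the constant 21 = gcd(f, a) in F_23. Back-substituting through the division chain expresses 21 = s(x)·a(x) + t(x)·f(x) with s(x) ≡ 22x + 20 (mod f), so (22x + 20)·a(x) ≡ 21 (mod f). Multiplying by 21^(-1) ≡ 11 in F_23 gives a(x)^(-1) ≡ 11·(22x + 20) ≡ 12x + 13 (mod f). Check: (x + 12)·(12x + 13) = 12x^2 + 19x + 18 ≡ 1 (mod x^2 + 15x + 11).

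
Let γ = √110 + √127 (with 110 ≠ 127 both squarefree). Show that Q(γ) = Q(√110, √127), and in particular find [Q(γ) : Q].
[Q(γ) : Q] = 4 (equivalently, Q(γ) = Q(√110, √127))

Obviously Q(γ) ⊆ Q(√110, √127), and [Q(√110, √127):Q] = 4 (since 110, 127 are distinct squarefree integers > 1 with 13970 not a perfect square). To show equality we compute the minimal polynomial of γ. From γ = √110 + √127: γ^2 = 110 + 2√(13970) + 127 = 237 + 2√(13970), so γ^2 - 237 = 2√(13970); squaring, (γ^2 - 237)^2 = 4·13970, i.e. γ^4 - 474γ^2 + 56169 - 55880 = 0, i.e. γ^4 - 474γ^2 + 289 = 0. So γ is a root of x^4 - 474x^2 + 289. This polynomial is irreducible over Q: it has no rational root (each ±√110 ± √127 is irrational), and any factorization into two quadratics over Q would force √(13970) ∈ Q (pairing opposite roots) or √110, √127 ∈ Q (other pairings), all impossible. Hence [Q(γ):Q] = 4 = [Q(√110, √127):Q], so Q(γ) = Q(√110, √127).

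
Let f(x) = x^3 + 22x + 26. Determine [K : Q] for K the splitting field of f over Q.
[K : Q] = 6

By the rational root test, any rational root of the monic integer polynomial f(x) = x^3 + 22x + 26 must be an integer dividing the constant term 26, i.e. one of ±{1, 2, 13, 26}. Evaluating: f(1) = 49, f(-1) = 3, f(2) = 78, f(-2) = -26, f(13) = 2509, f(-13) = -2457, f(26) = 18174, f(-26) = -18122; none is 0, so f has no rational root and is therefore irreducible over Q (a cubic with no linear factor over a field is irreducible). For an irreducible cubic, the Galois group is A_3 or S_3 according as the discriminant disc(f) = -4a^3 - 27b^2 = -4·(22)^3 - 27·(26)^2 = -60844 is or is not a square in Q. Here disc(f) = -60844 is not a perfect square in Q, so the Galois group of f over Q is not contained in A_3 and must be all of S_3. The splitting field has degree |S_3| = 6 over Q, so [K : Q] = 6.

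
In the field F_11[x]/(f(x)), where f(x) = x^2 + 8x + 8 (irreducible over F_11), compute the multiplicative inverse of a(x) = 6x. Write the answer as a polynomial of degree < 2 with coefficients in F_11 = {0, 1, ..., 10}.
a(x)^(-1) ≡ 8x + 9 (mod f(x))

Since f is irreducible over F_11, F_11[x]/(f) is a field and a(x) ≠ 0 has an inverse. Apply the extended Euclidean algorithm to f(x) and a(x) in F_11[x]: f(x) = (2x + 5)·a(x) + (8). The last nonzero remainder is the constant 8 = gcd(f, a) in F_11. Back-substituting through the division chain expresses 8 = s(x)·a(x) + t(x)·f(x) with s(x) ≡ 9x + 6 (mod f), so (9x + 6)·a(x) ≡ 8 (mod f). Multiplying by 8^(-1) ≡ 7 in F_11 gives a(x)^(-1) ≡ 7·(9x + 6) ≡ 8x + 9 (mod f). Check: (6x)·(8x + 9) = 4x^2 + 10x ≡ 1 (mod x^2 + 8x + 8).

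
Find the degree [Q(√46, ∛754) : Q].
[Q(√46, ∛754) : Q] = 6

Let L = Q(√46, ∛754). Since Q(√46) ⊂ L and [Q(√46):Q] = 2, the tower law gives 2 | [L:Q]. Likewise Q(∛754) ⊂ L with [Q(∛754):Q] = 3 (because 754 is not a perfect cube), so 3 | [L:Q]. As gcd(2,3) = 1, [L:Q] is divisible by 6. Conversely L is generated over Q by √46 and ∛754, so [L:Q] ≤ 2·3 = 6. Therefore [Q(√46, ∛754) : Q] = 6.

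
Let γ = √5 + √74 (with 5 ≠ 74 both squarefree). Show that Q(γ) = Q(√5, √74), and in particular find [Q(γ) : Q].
[Q(γ) : Q] = 4 (equivalently, Q(γ) = Q(√5, √74))

Obviously Q(γ) ⊆ Q(√5, √74), and [Q(√5, √74):Q] = 4 (since 5, 74 are distinct squarefree integers > 1 with 370 not a perfect square). To show equality we compute the minimal polynomial of γ. From γ = √5 + √74: γ^2 = 5 + 2√(370) + 74 = 79 + 2√(370), so γ^2 - 79 = 2√(370); squaring, (γ^2 - 79)^2 = 4·370, i.e. γ^4 - 158γ^2 + 6241 - 1480 = 0, i.e. γ^4 - 158γ^2 + 4761 = 0. So γ is a root of x^4 - 158x^2 + 4761. This polynomial is irreducible over Q: it has no rational root (each ±√5 ± √74 is irrational), and any factorization into two quadratics over Q would force √(370) ∈ Q (pairing opposite roots) or √5, √74 ∈ Q (other pairings), all impossible. Hence [Q(γ):Q] = 4 = [Q(√5, √74):Q], so Q(γ) = Q(√5, √74).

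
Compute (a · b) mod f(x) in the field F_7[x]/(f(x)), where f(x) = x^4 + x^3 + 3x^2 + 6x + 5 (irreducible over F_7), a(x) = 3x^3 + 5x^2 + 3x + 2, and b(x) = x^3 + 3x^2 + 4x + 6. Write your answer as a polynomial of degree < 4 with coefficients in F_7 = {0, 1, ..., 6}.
a · b ≡ 2x^3 + 2x + 4 (mod f(x))

Multiply in F_7[x]: a(x)·b(x) = (3x^3 + 5x^2 + 3x + 2)·(x^3 + 3x^2 + 4x + 6) = 3x^6 + 2x^4 + 6x^2 + 5x + 5. This has degree ≥ 4, so divide by f(x) over F_7: 3x^6 + 2x^4 + 6x^2 + 5x + 5 = (3x^2 + 4x + 3)·(x^4 + x^3 + 3x^2 + 6x + 5) + (2x^3 + 2x + 4). Hence a·b ≡ 2x^3 + 2x + 4 (mod f). (F_7[x]/(f) is a field with 7^4 = 2401 elements since f is irreducible of degree 4.)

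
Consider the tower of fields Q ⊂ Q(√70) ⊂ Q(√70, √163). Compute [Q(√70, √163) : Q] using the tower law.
[Q(√70, √163) : Q] = 4

[Q(√70):Q] = 2 (min poly x^2 - 70, irreducible since 70 is squarefree > 1). For the top step, suppose √163 ∈ Q(√70), say √163 = c + d√70 with c, d ∈ Q. Squaring: 163 = c^2 + 70d^2 + 2cd√70. Since √70 ∉ Q this forces 2cd = 0. If d = 0 then √163 = c ∈ Q, contradicting 163 squarefree > 1. If c = 0 then 163 = 70d^2, so 70·163 = (70d)^2 is a perfect square in Q — but 70·163 = 11410 is not a perfect square (since 70 and 163 are distinct squarefree integers). Contradiction. Hence √163 ∉ Q(√70), so x^2 - 163 stays irreducible over Q(√70) and [Q(√70, √163) : Q(√70)] = 2. By the tower law, [Q(√70, √163) : Q] = 2 · 2 = 4.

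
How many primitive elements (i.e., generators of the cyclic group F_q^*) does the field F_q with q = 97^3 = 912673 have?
There are φ(912672) = 304128 primitive elements

F_q^* is cyclic of order q - 1 = 912672. A cyclic group of order m has exactly φ(m) generators. Here m = 912672 = 2^5 · 3^2 · 3169, so the number of primitive elements is φ(912672) = 304128.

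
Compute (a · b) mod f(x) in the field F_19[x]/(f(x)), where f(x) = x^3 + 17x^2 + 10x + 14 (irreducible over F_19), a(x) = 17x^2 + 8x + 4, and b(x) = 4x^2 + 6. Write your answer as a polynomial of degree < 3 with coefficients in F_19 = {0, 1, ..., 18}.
a · b ≡ 2x^2 + 9 (mod f(x))

Multiply in F_19[x]: a(x)·b(x) = (17x^2 + 8x + 4)·(4x^2 + 6) = 11x^4 + 13x^3 + 4x^2 + 10x + 5. This has degree ≥ 3, so divide by f(x) over F_19: 11x^4 + 13x^3 + 4x^2 + 10x + 5 = (11x + 16)·(x^3 + 17x^2 + 10x + 14) + (2x^2 + 9). Hence a·b ≡ 2x^2 + 9 (mod f). (F_19[x]/(f) is a field with 19^3 = 6859 elements since f is irreducible of degree 3.)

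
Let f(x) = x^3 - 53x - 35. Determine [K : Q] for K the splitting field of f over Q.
[K : Q] = 6

By the rational root test, any rational root of the monic integer polynomial f(x) = x^3 - 53x - 35 must be an integer dividing the constant term -35, i.e. one of ±{1, 5, 7, 35}. Evaluating: f(1) = -87, f(-1) = 17, f(5) = -175, f(-5) = 105, f(7) = -63, f(-7) = -7, f(35) = 40985, f(-35) = -41055; none is 0, so f has no rational root and is therefore irreducible over Q (a cubic with no linear factor over a field is irreducible). For an irreducible cubic, the Galois group is A_3 or S_3 according as the discriminant disc(f) = -4a^3 - 27b^2 = -4·(-53)^3 - 27·(-35)^2 = 562433 is or is not a square in Q. Here disc(f) = 562433 is not a perfect square in Q, so the Galois group of f over Q is not contained in A_3 and must be all of S_3. The splitting field has degree |S_3| = 6 over Q, so [K : Q] = 6.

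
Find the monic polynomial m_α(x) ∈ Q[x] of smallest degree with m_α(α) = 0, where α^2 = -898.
m_α(x) = x^2 + 898

α satisfies α^2 + 898 = 0, so x^2 + 898 annihilates α. Since d = -898 is squarefree and ≠ 1, it is not a perfect square in Q, so x^2 + 898 has no rational root and is therefore irreducible over Q (a degree-2 polynomial over a field is irreducible iff it has no root). Hence m_α(x) = x^2 + 898.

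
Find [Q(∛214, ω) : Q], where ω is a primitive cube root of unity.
[Q(∛214, ω) : Q] = 6

[Q(∛214):Q] = 3 (min poly x^3 - 214, irreducible since 214 is not a perfect cube). [Q(ω):Q] = 2 (min poly x^2 + x + 1). Since Q(∛214) ⊂ R and ω ∉ R, we have ω ∉ Q(∛214), so x^2 + x + 1 remains irreducible over Q(∛214) and [Q(∛214, ω) : Q(∛214)] = 2. By the tower law, [Q(∛214, ω) : Q] = 3 · 2 = 6. (In fact Q(∛214, ω) is the splitting field of x^3 - 214 over Q.)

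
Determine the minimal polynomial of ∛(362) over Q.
m_α(x) = x^3 - 362

α satisfies α^3 = 362, so x^3 - 362 annihilates α. By the rational root test, a rational root p/q (in lowest terms) of x^3 - 362 would satisfy p^3 = 362 q^3, forcing q = 1 and p^3 = 362; but 362 is not a perfect cube, contradiction. A monic cubic over Q with no rational root is irreducible (any nontrivial factorization would include a linear factor). Hence x^3 - 362 is the minimal polynomial of α, and in particular [Q(α):Q] = 3.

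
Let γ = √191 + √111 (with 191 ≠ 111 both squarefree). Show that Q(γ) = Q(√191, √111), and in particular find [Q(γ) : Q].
[Q(γ) : Q] = 4 (equivalently, Q(γ) = Q(√191, √111))

Obviously Q(γ) ⊆ Q(√191, √111), and [Q(√191, √111):Q] = 4 (since 191, 111 are distinct squarefree integers > 1 with 21201 not a perfect square). To show equality we compute the minimal polynomial of γ. From γ = √191 + √111: γ^2 = 191 + 2√(21201) + 111 = 302 + 2√(21201), so γ^2 - 302 = 2√(21201); squaring, (γ^2 - 302)^2 = 4·21201, i.e. γ^4 - 604γ^2 + 91204 - 84804 = 0, i.e. γ^4 - 604γ^2 + 6400 = 0. So γ is a root of x^4 - 604x^2 + 6400. This polynomial is irreducible over Q: it has no rational root (each ±√191 ± √111 is irrational), and any factorization into two quadratics over Q would force √(21201) ∈ Q (pairing opposite roots) or √191, √111 ∈ Q (other pairings), all impossible. Hence [Q(γ):Q] = 4 = [Q(√191, √111):Q], so Q(γ) = Q(√191, √111).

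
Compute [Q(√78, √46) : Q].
[Q(√78, √46) : Q] = 4

[Q(√78):Q] = 2 (min poly x^2 - 78, irreducible since 78 is squarefree > 1). For the top step, suppose √46 ∈ Q(√78), say √46 = c + d√78 with c, d ∈ Q. Squaring: 46 = c^2 + 78d^2 + 2cd√78. Since √78 ∉ Q this forces 2cd = 0. If d = 0 then √46 = c ∈ Q, contradicting 46 squarefree > 1. If c = 0 then 46 = 78d^2, so 78·46 = (78d)^2 is a perfect square in Q — but 78·46 = 3588 is not a perfect square (since 78 and 46 are distinct squarefree integers). Contradiction. Hence √46 ∉ Q(√78), so x^2 - 46 stays irreducible over Q(√78) and [Q(√78, √46) : Q(√78)] = 2. By the tower law, [Q(√78, √46) : Q] = 2 · 2 = 4.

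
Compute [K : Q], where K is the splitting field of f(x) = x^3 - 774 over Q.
[K : Q] = 6

The roots of x^3 - 774 are ∛774, ω∛774, ω^2∛774 where ω = e^(2πi/3) is a primitive cube root of unity, so K = Q(∛774, ω). Now [Q(∛774):Q] = 3 (since 774 is not a perfect cube, x^3 - 774 is irreducible) and [Q(ω):Q] = 2. Both 2 and 3 divide [K:Q], and [K:Q] ≤ 3·2 = 6, so [K:Q] = 6. (Equivalently: Q(∛774) ⊂ R but ω ∉ R, so [K : Q(∛774)] = 2.)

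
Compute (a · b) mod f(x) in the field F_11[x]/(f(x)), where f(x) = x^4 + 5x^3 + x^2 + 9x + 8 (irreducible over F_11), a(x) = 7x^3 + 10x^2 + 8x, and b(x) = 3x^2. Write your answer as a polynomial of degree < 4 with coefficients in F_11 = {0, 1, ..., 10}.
a · b ≡ 4x^3 + 7x^2 + x + 6 (mod f(x))

Multiply in F_11[x]: a(x)·b(x) = (7x^3 + 10x^2 + 8x)·(3x^2) = 10x^5 + 8x^4 + 2x^3. This has degree ≥ 4, so divide by f(x) over F_11: 10x^5 + 8x^4 + 2x^3 = (10x + 2)·(x^4 + 5x^3 + x^2 + 9x + 8) + (4x^3 + 7x^2 + x + 6). Hence a·b ≡ 4x^3 + 7x^2 + x + 6 (mod f). (F_11[x]/(f) is a field with 11^4 = 14641 elements since f is irreducible of degree 4.)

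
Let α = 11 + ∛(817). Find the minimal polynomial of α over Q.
m_α(x) = x^3 - 33x^2 + 363x - 2148

Set β = α - 11 = ∛(817), so β^3 = 817. Then (α - 11)^3 - 817 = 0, i.e. α is a root of g(x) = (x - 11)^3 - 817 = x^3 - 33x^2 + 363x - 2148. Since g(x) = h(x - 11) where h(x) = x^3 - 817, and h is irreducible over Q (because 817 is not a perfect cube, so h has no rational root, and a monic cubic with no rational root is irreducible), g is also irreducible (irreducibility is preserved under the substitution x → x - 11). Hence m_α(x) = x^3 - 33x^2 + 363x - 2148.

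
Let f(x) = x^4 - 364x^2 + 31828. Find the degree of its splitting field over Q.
[K : Q] = 4

Solving the quadratic in x^2: x^2 = (364 ± √(364^2 - 4·31828))/2 = (364 ± √5184)/2 = (364 ± 72)/2, giving x^2 = 218 or x^2 = 146. So f(x) = (x^2 - 218)(x^2 - 146) and the roots of f are ±√218, ±√146. Hence the splitting field is K = Q(√218, √146). Since 218 and 146 are distinct squarefree integers > 1, their product 31828 is not a perfect square, so √146 ∉ Q(√218). By the tower law [K:Q] = [Q(√218,√146):Q(√218)] · [Q(√218):Q] = 2 · 2 = 4.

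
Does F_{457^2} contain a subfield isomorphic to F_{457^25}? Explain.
No: F_{457^25} is not a subfield of F_{457^2}

F_{p^m} embeds in F_{p^n} iff m | n. Here 25 ∤ 2 (since 2 = 0·25 + 2 with remainder 2 ≠ 0), so F_{457^25} is not a subfield of F_{457^2}. Equivalently: if it were, the tower law would give 25 = [F_{457^25}:F_457] dividing [F_{457^2}:F_457] = 2, contradiction.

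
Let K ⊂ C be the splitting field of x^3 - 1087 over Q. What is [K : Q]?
[K : Q] = 6

The roots of x^3 - 1087 are ∛1087, ω∛1087, ω^2∛1087 where ω = e^(2πi/3) is a primitive cube root of unity, so K = Q(∛1087, ω). Now [Q(∛1087):Q] = 3 (since 1087 is not a perfect cube, x^3 - 1087 is irreducible) and [Q(ω):Q] = 2. Both 2 and 3 divide [K:Q], and [K:Q] ≤ 3·2 = 6, so [K:Q] = 6. (Equivalently: Q(∛1087) ⊂ R but ω ∉ R, so [K : Q(∛1087)] = 2.)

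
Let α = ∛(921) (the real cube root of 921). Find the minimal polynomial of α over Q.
m_α(x) = x^3 - 921

α satisfies α^3 = 921, so x^3 - 921 annihilates α. By the rational root test, a rational root p/q (in lowest terms) of x^3 - 921 would satisfy p^3 = 921 q^3, forcing q = 1 and p^3 = 921; but 921 is not a perfect cube, contradiction. A monic cubic over Q with no rational root is irreducible (any nontrivial factorization would include a linear factor). Hence x^3 - 921 is the minimal polynomial of α, and in particular [Q(α):Q] = 3.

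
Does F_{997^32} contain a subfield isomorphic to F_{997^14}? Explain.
No: F_{997^14} is not a subfield of F_{997^32}

F_{p^m} embeds in F_{p^n} iff m | n. Here 14 ∤ 32 (since 32 = 2·14 + 4 with remainder 4 ≠ 0), so F_{997^14} is not a subfield of F_{997^32}. Equivalently: if it were, the tower law would give 14 = [F_{997^14}:F_997] dividing [F_{997^32}:F_997] = 32, contradiction.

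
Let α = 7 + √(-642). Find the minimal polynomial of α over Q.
m_α(x) = x^2 - 14x + 691

From α - 7 = √(-642), squaring gives (α - 7)^2 = -642, i.e. α^2 - 14α + 49 = -642, so α^2 - 14α + 691 = 0. The discriminant of x^2 - 14x + 691 is (-14)^2 - 4·(691) = 196 - 2764 = -2568, and 4·(-642) is not a perfect square in Q since -642 is squarefree and ≠ 1. Hence x^2 - 14x + 691 is irreducible over Q and is the minimal polynomial of α.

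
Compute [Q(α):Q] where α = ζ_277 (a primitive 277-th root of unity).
[Q(α):Q] = 276

The minimal polynomial of ζ_277 over Q is the 277-th cyclotomic polynomial Φ_277(x), which is irreducible over Q and has degree φ(277) = 276. Hence [Q(α):Q] = φ(277) = 276.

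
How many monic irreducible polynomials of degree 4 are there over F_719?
There are 66812039640 monic irreducible polynomials of degree 4 over F_719

Each element of F_{719^4} that lies in no proper subfield is a root of exactly one monic irreducible of degree 4 over F_719, and each such polynomial has 4 distinct roots in F_{719^4}. By Möbius inversion the count is N_719(4) = (1/4) Σ_{d|4} μ(4/d) · 719^d = (1/4)(μ(4)·719^1 + μ(2)·719^2 + μ(1)·719^4) = 267248158560/4 = 66812039640.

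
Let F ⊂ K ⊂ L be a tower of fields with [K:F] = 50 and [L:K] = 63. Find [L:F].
[L:F] = 3150

The tower law says that for any tower of field extensions F ⊂ K ⊂ L with finite degrees, [L:F] = [L:K] · [K:F]. Here this gives [L:F] = 63 · 50 = 3150.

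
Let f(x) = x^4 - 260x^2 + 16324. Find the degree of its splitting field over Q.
[K : Q] = 4

Solving the quadratic in x^2: x^2 = (260 ± √(260^2 - 4·16324))/2 = (260 ± √2304)/2 = (260 ± 48)/2, giving x^2 = 106 or x^2 = 154. So f(x) = (x^2 - 106)(x^2 - 154) and the roots of f are ±√106, ±√154. Hence the splitting field is K = Q(√106, √154). Since 106 and 154 are distinct squarefree integers > 1, their product 16324 is not a perfect square, so √154 ∉ Q(√106). By the tower law [K:Q] = [Q(√106,√154):Q(√106)] · [Q(√106):Q] = 2 · 2 = 4.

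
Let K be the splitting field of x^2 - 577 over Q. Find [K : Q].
[K : Q] = 2

f(x) = x^2 - 577 factors as (x - √577)(x + √577). The splitting field is K = Q(√577). Since 577 is squarefree and > 1, it is not a perfect square, so x^2 - 577 is irreducible over Q and [Q(√577) : Q] = 2. Hence [K : Q] = 2.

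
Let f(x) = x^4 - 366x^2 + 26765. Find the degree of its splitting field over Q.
[K : Q] = 4

Solving the quadratic in x^2: x^2 = (366 ± √(366^2 - 4·26765))/2 = (366 ± √26896)/2 = (366 ± 164)/2, giving x^2 = 101 or x^2 = 265. So f(x) = (x^2 - 101)(x^2 - 265) and the roots of f are ±√101, ±√265. Hence the splitting field is K = Q(√101, √265). Since 101 and 265 are distinct squarefree integers > 1, their product 26765 is not a perfect square, so √265 ∉ Q(√101). By the tower law [K:Q] = [Q(√101,√265):Q(√101)] · [Q(√101):Q] = 2 · 2 = 4.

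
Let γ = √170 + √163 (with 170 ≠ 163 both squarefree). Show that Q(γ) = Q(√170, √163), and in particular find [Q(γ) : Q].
[Q(γ) : Q] = 4 (equivalently, Q(γ) = Q(√170, √163))

Obviously Q(γ) ⊆ Q(√170, √163), and [Q(√170, √163):Q] = 4 (since 170, 163 are distinct squarefree integers > 1 with 27710 not a perfect square). To show equality we compute the minimal polynomial of γ. From γ = √170 + √163: γ^2 = 170 + 2√(27710) + 163 = 333 + 2√(27710), so γ^2 - 333 = 2√(27710); squaring, (γ^2 - 333)^2 = 4·27710, i.e. γ^4 - 666γ^2 + 110889 - 110840 = 0, i.e. γ^4 - 666γ^2 + 49 = 0. So γ is a root of x^4 - 666x^2 + 49. This polynomial is irreducible over Q: it has no rational root (each ±√170 ± √163 is irrational), and any factorization into two quadratics over Q would force √(27710) ∈ Q (pairing opposite roots) or √170, √163 ∈ Q (other pairings), all impossible. Hence [Q(γ):Q] = 4 = [Q(√170, √163):Q], so Q(γ) = Q(√170, √163).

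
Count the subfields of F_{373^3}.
F_{373^3} has 2 subfields

The subfields of F_{p^n} are exactly the fields F_{p^d} for d | n (each is the fixed field of the unique index-d subgroup of Gal(F_{p^n}/F_p) ≅ Z/nZ). The divisors of n = 3 are {1, 3}, giving 2 subfields: F_{373^1}, F_{373^3}.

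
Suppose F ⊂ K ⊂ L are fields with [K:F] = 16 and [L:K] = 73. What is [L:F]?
[L:F] = 1168

The tower law says that for any tower of field extensions F ⊂ K ⊂ L with finite degrees, [L:F] = [L:K] · [K:F]. Here this gives [L:F] = 73 · 16 = 1168.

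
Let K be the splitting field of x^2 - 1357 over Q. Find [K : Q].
[K : Q] = 2

f(x) = x^2 - 1357 factors as (x - √1357)(x + √1357). The splitting field is K = Q(√1357). Since 1357 is squarefree and > 1, it is not a perfect square, so x^2 - 1357 is irreducible over Q and [Q(√1357) : Q] = 2. Hence [K : Q] = 2.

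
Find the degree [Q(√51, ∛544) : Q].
[Q(√51, ∛544) : Q] = 6

Let L = Q(√51, ∛544). Since Q(√51) ⊂ L and [Q(√51):Q] = 2, the tower law gives 2 | [L:Q]. Likewise Q(∛544) ⊂ L with [Q(∛544):Q] = 3 (because 544 is not a perfect cube), so 3 | [L:Q]. As gcd(2,3) = 1, [L:Q] is divisible by 6. Conversely L is generated over Q by √51 and ∛544, so [L:Q] ≤ 2·3 = 6. Therefore [Q(√51, ∛544) : Q] = 6.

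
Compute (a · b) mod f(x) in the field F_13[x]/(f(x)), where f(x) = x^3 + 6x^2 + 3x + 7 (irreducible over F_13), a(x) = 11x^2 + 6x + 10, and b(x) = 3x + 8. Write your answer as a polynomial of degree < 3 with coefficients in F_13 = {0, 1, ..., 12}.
a · b ≡ 12x^2 + 5x + 5 (mod f(x))

Multiply in F_13[x]: a(x)·b(x) = (11x^2 + 6x + 10)·(3x + 8) = 7x^3 + 2x^2 + 2. This has degree ≥ 3, so divide by f(x) over F_13: 7x^3 + 2x^2 + 2 = (7)·(x^3 + 6x^2 + 3x + 7) + (12x^2 + 5x + 5). Hence a·b ≡ 12x^2 + 5x + 5 (mod f). (F_13[x]/(f) is a field with 13^3 = 2197 elements since f is irreducible of degree 3.)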